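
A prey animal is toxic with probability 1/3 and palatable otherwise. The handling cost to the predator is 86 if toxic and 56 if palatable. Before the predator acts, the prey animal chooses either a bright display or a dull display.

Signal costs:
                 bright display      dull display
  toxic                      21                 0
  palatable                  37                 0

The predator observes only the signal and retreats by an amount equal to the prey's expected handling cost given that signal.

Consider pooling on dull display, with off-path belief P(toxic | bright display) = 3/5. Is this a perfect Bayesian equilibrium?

On the equilibrium path (dull display) the predator holds the prior 1/3 and pays 1/3·86 + 2/3·56 = 66. Off-path (bright display) belief 3/5 gives 3/5·86 + 2/5·56 = 74.
Toxic: dull display gives 66 − 0 = 66; bright display gives 74 − 21 = 53. Stays. ✓
Palatable: dull display gives 66 − 0 = 66; bright display gives 74 − 37 = 37. Stays. ✓
Beliefs are Bayes-consistent on-path and both types best-respond.

Yes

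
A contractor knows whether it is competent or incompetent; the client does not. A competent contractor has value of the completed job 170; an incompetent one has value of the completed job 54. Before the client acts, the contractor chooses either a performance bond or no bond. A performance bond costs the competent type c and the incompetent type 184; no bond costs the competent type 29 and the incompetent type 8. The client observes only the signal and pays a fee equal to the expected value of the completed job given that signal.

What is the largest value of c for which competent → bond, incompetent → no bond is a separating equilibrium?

Under separation: bond → competent (pays 170); no bond → incompetent (pays 54).
Incompetent: 54 − 8 = 46 ≥ 170 − 184 = -14. Holds regardless of c. ✓
Competent: 170 − c ≥ 54 − 29, so c ≤ 170 − 25 = 145.

145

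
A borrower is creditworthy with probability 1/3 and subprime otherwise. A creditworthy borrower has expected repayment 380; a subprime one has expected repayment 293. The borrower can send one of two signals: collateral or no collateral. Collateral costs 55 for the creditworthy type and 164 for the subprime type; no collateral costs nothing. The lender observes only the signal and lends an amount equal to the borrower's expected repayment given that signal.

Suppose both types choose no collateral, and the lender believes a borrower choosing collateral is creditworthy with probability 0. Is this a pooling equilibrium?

Yes

At the pooled signal (no collateral) the lender holds the prior 1/3 and pays 1/3·380 + 2/3·293 = 322. Off-path (collateral) belief 0 gives 0·380 + 1·293 = 293.
Creditworthy: no collateral gives 322 − 0 = 322; collateral gives 293 − 55 = 238. Stays. ✓
Subprime: no collateral gives 322 − 0 = 322; collateral gives 293 − 164 = 129. Stays. ✓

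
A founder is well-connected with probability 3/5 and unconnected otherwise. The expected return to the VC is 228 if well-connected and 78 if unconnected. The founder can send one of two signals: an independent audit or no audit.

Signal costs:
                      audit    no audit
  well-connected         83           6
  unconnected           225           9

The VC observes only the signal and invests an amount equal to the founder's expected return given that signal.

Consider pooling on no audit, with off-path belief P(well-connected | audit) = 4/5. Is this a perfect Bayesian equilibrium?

Yes

At the pooled signal (no audit) the VC holds the prior 3/5 and pays 3/5·228 + 2/5·78 = 168. Off-path (audit) belief 4/5 gives 4/5·228 + 1/5·78 = 198.
Well-connected: no audit gives 168 − 6 = 162; audit gives 198 − 83 = 115. Stays. ✓
Unconnected: no audit gives 168 − 9 = 159; audit gives 198 − 225 = -27. Stays. ✓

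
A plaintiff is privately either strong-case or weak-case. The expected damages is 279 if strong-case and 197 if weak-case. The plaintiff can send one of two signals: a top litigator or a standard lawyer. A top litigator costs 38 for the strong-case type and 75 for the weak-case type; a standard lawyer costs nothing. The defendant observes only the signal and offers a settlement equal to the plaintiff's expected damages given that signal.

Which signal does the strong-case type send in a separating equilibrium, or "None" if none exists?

None

Try strong-case → top litigator, weak-case → standard lawyer:
  Under separation the defendant infers type exactly: top litigator → strong-case (pays 279), standard lawyer → weak-case (pays 197).
  Strong-case: top litigator gives 279 − 38 = 241; standard lawyer gives 197 − 0 = 197. No deviation. ✓
  Weak-case: standard lawyer gives 197 − 0 = 197; top litigator gives 279 − 75 = 204. Would deviate. ✗
Try strong-case → standard lawyer, weak-case → top litigator:
  Under separation the defendant infers type exactly: standard lawyer → strong-case (pays 279), top litigator → weak-case (pays 197).
  Strong-case: standard lawyer gives 279 − 0 = 279; top litigator gives 197 − 38 = 159. No deviation. ✓
  Weak-case: top litigator gives 197 − 75 = 122; standard lawyer gives 279 − 0 = 279. Would deviate. ✗
Neither assignment is incentive-compatible.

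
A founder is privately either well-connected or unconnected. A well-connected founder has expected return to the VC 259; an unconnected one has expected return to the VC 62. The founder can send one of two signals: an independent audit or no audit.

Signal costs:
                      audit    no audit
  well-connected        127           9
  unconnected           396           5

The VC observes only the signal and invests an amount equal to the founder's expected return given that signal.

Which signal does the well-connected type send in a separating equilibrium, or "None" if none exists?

Try well-connected → audit, unconnected → no audit:
  Under separation the VC infers type exactly: audit → well-connected (pays 259), no audit → unconnected (pays 62).
  Well-connected: audit gives 259 − 127 = 132; no audit gives 62 − 9 = 53. No deviation. ✓
  Unconnected: no audit gives 62 − 5 = 57; audit gives 259 − 396 = -137. No deviation. ✓
Both hold — the well-connected type sends audit.

audit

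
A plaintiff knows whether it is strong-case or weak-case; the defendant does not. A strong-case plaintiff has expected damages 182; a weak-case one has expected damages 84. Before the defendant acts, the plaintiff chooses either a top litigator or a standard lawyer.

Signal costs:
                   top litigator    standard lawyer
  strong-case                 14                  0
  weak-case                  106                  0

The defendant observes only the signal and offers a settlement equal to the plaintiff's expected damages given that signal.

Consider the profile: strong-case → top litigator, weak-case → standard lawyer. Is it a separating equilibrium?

If types separate, top litigator earns payment 182 and standard lawyer earns 84.
Strong-case: top litigator gives 182 − 14 = 168; standard lawyer gives 84 − 0 = 84. No deviation. ✓
Weak-case: standard lawyer gives 84 − 0 = 84; top litigator gives 182 − 106 = 76. No deviation. ✓
Both incentive constraints hold.

Yes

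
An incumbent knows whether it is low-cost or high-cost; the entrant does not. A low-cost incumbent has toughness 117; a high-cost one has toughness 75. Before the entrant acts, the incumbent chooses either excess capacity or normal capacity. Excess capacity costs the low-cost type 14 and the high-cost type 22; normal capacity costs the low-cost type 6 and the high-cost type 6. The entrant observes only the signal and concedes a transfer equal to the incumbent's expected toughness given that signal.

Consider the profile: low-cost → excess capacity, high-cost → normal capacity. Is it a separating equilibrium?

Under separation the entrant infers type exactly: excess capacity → low-cost (pays 117), normal capacity → high-cost (pays 75).
Low-cost: excess capacity gives 117 − 14 = 103; normal capacity gives 75 − 6 = 69. No deviation. ✓
High-cost: normal capacity gives 75 − 6 = 69; excess capacity gives 117 − 22 = 95. Would deviate. ✗

No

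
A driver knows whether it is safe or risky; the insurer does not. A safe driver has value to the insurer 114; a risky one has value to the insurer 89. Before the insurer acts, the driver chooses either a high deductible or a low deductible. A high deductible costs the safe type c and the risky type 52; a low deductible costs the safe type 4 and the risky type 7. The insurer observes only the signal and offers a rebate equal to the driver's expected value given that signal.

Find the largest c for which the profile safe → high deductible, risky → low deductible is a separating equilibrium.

Under separation: high deductible → safe (pays 114); low deductible → risky (pays 89).
Risky: 89 − 7 = 82 ≥ 114 − 52 = 62. Holds regardless of c. ✓
Safe: 114 − c ≥ 89 − 4, so c ≤ 114 − 85 = 29.

29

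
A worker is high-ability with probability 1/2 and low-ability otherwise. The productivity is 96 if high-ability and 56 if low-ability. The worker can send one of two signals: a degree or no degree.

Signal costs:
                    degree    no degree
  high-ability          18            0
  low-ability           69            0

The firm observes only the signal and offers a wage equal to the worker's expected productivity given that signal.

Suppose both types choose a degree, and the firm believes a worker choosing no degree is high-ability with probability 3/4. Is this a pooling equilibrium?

No

At the pooled signal (degree) the firm holds the prior 1/2 and pays 1/2·96 + 1/2·56 = 76. Off-path (no degree) belief 3/4 gives 3/4·96 + 1/4·56 = 86.
High-ability: degree gives 76 − 18 = 58; no degree gives 86 − 0 = 86. Deviates. ✗
Low-ability: degree gives 76 − 69 = 7; no degree gives 86 − 0 = 86. Deviates. ✗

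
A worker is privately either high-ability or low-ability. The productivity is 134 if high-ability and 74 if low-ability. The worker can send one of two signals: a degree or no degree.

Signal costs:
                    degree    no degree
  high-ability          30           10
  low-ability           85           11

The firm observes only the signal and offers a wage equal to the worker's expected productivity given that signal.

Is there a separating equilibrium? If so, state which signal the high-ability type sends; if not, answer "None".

Try high-ability → degree, low-ability → no degree:
  If types separate, degree earns payment 134 and no degree earns 74.
  High-ability: degree gives 134 − 30 = 104; no degree gives 74 − 10 = 64. No deviation. ✓
  Low-ability: no degree gives 74 − 11 = 63; degree gives 134 − 85 = 49. No deviation. ✓
Both hold — the high-ability type sends degree.

degree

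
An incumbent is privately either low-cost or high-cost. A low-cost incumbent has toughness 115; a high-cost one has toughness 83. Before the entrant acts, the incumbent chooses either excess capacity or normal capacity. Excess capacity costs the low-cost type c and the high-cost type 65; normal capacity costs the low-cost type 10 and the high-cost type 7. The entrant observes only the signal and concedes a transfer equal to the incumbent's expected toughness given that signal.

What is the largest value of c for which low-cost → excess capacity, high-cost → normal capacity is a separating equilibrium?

42

Under separation: excess capacity → low-cost (pays 115); normal capacity → high-cost (pays 83).
High-cost: 83 − 7 = 76 ≥ 115 − 65 = 50. Holds regardless of c. ✓
Low-cost: 115 − c ≥ 83 − 10, so c ≤ 115 − 73 = 42.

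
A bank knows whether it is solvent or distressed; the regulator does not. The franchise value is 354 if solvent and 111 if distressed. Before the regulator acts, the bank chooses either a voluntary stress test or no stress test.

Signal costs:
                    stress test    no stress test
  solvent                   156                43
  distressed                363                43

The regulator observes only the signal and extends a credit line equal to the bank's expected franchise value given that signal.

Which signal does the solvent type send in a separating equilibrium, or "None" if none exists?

Try solvent → stress test, distressed → no stress test:
  Under separation the regulator infers type exactly: stress test → solvent (pays 354), no stress test → distressed (pays 111).
  Solvent: stress test gives 354 − 156 = 198; no stress test gives 111 − 43 = 68. No deviation. ✓
  Distressed: no stress test gives 111 − 43 = 68; stress test gives 354 − 363 = -9. No deviation. ✓
Both hold — the solvent type sends stress test.

stress test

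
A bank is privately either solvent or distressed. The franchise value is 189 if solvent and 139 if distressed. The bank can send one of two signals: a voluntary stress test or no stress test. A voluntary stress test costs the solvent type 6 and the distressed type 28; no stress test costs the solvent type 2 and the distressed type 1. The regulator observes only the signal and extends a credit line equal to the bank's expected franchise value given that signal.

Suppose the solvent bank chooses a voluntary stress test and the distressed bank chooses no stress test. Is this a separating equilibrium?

Under separation the regulator infers type exactly: stress test → solvent (pays 189), no stress test → distressed (pays 139).
Solvent: stress test gives 189 − 6 = 183; no stress test gives 139 − 2 = 137. No deviation. ✓
Distressed: no stress test gives 139 − 1 = 138; stress test gives 189 − 28 = 161. Would deviate. ✗

No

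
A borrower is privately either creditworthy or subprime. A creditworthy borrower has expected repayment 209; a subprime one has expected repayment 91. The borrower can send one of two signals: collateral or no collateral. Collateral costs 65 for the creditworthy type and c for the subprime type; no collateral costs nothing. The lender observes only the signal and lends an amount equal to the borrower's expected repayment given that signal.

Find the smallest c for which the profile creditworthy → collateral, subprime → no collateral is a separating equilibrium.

118

Under separation: collateral → creditworthy (pays 209); no collateral → subprime (pays 91).
Creditworthy: 209 − 65 = 144 ≥ 91 − 0 = 91. Holds regardless of c. ✓
Subprime: 91 − 0 ≥ 209 − c, so c ≥ 209 − 91 = 118.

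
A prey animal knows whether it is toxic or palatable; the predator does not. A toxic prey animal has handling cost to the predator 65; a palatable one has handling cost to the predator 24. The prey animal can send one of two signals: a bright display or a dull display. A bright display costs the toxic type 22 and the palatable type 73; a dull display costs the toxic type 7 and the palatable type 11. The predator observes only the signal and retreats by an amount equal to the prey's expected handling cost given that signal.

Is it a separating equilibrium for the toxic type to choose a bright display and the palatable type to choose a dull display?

Under separation the predator infers type exactly: bright display → toxic (pays 65), dull display → palatable (pays 24).
Toxic: bright display gives 65 − 22 = 43; dull display gives 24 − 7 = 17. No deviation. ✓
Palatable: dull display gives 24 − 11 = 13; bright display gives 65 − 73 = -8. No deviation. ✓
Neither type gains from mimicking the other.

Yes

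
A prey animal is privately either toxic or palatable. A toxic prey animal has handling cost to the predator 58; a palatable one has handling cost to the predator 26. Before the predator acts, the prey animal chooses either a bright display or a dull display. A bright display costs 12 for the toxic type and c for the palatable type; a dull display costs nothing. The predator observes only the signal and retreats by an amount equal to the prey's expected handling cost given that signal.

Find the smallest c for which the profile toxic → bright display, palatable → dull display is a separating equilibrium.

Under separation: bright display → toxic (pays 58); dull display → palatable (pays 26).
Toxic: 58 − 12 = 46 ≥ 26 − 0 = 26. Holds regardless of c. ✓
Palatable: 26 − 0 ≥ 58 − c, so c ≥ 58 − 26 = 32.

32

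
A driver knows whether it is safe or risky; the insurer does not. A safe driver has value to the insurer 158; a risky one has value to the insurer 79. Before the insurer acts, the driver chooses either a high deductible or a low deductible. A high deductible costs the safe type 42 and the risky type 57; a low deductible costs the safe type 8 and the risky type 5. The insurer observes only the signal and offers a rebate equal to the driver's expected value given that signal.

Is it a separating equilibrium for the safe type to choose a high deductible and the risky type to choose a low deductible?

If types separate, high deductible earns payment 158 and low deductible earns 79.
Safe: high deductible gives 158 − 42 = 116; low deductible gives 79 − 8 = 71. No deviation. ✓
Risky: low deductible gives 79 − 5 = 74; high deductible gives 158 − 57 = 101. Would deviate. ✗

No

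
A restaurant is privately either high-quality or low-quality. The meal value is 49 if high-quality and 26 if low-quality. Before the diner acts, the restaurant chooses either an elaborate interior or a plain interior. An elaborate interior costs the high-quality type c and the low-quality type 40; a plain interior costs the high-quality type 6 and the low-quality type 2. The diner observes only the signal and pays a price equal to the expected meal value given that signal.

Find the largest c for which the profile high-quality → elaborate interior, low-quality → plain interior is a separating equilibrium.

29

Under separation: elaborate interior → high-quality (pays 49); plain interior → low-quality (pays 26).
Low-quality: 26 − 2 = 24 ≥ 49 − 40 = 9. Holds regardless of c. ✓
High-quality: 49 − c ≥ 26 − 6, so c ≤ 49 − 20 = 29.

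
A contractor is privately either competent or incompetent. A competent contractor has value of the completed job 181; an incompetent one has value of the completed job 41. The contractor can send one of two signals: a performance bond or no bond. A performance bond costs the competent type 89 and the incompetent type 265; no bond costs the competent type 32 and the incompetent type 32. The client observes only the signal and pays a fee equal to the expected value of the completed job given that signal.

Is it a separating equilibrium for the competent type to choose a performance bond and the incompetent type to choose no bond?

Yes

Under separation the client infers type exactly: bond → competent (pays 181), no bond → incompetent (pays 41).
Competent: bond gives 181 − 89 = 92; no bond gives 41 − 32 = 9. No deviation. ✓
Incompetent: no bond gives 41 − 32 = 9; bond gives 181 − 265 = -84. No deviation. ✓
Neither type gains from mimicking the other.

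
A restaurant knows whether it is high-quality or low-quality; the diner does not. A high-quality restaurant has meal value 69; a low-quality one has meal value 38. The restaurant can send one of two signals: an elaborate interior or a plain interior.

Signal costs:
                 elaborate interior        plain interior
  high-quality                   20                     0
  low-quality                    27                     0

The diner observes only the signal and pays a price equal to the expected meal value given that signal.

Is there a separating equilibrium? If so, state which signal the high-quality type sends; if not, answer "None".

None

Try high-quality → elaborate interior, low-quality → plain interior:
  Under separation the diner infers type exactly: elaborate interior → high-quality (pays 69), plain interior → low-quality (pays 38).
  High-quality: elaborate interior gives 69 − 20 = 49; plain interior gives 38 − 0 = 38. No deviation. ✓
  Low-quality: plain interior gives 38 − 0 = 38; elaborate interior gives 69 − 27 = 42. Would deviate. ✗
Try high-quality → plain interior, low-quality → elaborate interior:
  Under separation the diner infers type exactly: plain interior → high-quality (pays 69), elaborate interior → low-quality (pays 38).
  High-quality: plain interior gives 69 − 0 = 69; elaborate interior gives 38 − 20 = 18. No deviation. ✓
  Low-quality: elaborate interior gives 38 − 27 = 11; plain interior gives 69 − 0 = 69. Would deviate. ✗
Neither assignment is incentive-compatible.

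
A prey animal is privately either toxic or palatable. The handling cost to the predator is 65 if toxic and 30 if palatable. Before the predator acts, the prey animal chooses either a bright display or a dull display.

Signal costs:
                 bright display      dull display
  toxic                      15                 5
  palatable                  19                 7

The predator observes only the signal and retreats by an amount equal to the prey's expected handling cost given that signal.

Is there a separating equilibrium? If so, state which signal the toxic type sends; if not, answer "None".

None

Try toxic → bright display, palatable → dull display:
  If types separate, bright display earns payment 65 and dull display earns 30.
  Toxic: bright display gives 65 − 15 = 50; dull display gives 30 − 5 = 25. No deviation. ✓
  Palatable: dull display gives 30 − 7 = 23; bright display gives 65 − 19 = 46. Would deviate. ✗
Try toxic → dull display, palatable → bright display:
  If types separate, dull display earns payment 65 and bright display earns 30.
  Toxic: dull display gives 65 − 5 = 60; bright display gives 30 − 15 = 15. No deviation. ✓
  Palatable: bright display gives 30 − 19 = 11; dull display gives 65 − 7 = 58. Would deviate. ✗
Neither assignment is incentive-compatible.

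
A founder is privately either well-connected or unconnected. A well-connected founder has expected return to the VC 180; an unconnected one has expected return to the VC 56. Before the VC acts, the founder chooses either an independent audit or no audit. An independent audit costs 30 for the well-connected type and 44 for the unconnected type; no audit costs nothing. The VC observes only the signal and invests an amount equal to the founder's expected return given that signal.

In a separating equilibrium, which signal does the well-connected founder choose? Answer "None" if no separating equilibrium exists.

Try well-connected → audit, unconnected → no audit:
  Under separation the VC infers type exactly: audit → well-connected (pays 180), no audit → unconnected (pays 56).
  Well-connected: audit gives 180 − 30 = 150; no audit gives 56 − 0 = 56. No deviation. ✓
  Unconnected: no audit gives 56 − 0 = 56; audit gives 180 − 44 = 136. Would deviate. ✗
Try well-connected → no audit, unconnected → audit:
  Under separation the VC infers type exactly: no audit → well-connected (pays 180), audit → unconnected (pays 56).
  Well-connected: no audit gives 180 − 0 = 180; audit gives 56 − 30 = 26. No deviation. ✓
  Unconnected: audit gives 56 − 44 = 12; no audit gives 180 − 0 = 180. Would deviate. ✗
Neither assignment is incentive-compatible.

None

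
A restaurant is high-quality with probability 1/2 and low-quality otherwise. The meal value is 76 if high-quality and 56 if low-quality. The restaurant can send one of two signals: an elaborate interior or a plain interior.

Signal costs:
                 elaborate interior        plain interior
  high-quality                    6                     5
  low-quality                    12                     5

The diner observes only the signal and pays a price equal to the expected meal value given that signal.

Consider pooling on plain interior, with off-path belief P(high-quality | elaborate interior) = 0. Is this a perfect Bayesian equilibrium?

At the pooled signal (plain interior) the diner holds the prior 1/2 and pays 1/2·76 + 1/2·56 = 66. Off-path (elaborate interior) belief 0 gives 0·76 + 1·56 = 56.
High-quality: plain interior gives 66 − 5 = 61; elaborate interior gives 56 − 6 = 50. Stays. ✓
Low-quality: plain interior gives 66 − 5 = 61; elaborate interior gives 56 − 12 = 44. Stays. ✓

Yes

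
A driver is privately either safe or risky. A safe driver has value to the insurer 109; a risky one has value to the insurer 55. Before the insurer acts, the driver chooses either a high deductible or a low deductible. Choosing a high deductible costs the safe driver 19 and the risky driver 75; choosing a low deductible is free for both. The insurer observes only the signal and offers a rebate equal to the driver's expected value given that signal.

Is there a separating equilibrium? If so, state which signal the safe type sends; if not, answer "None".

high deductible

Try safe → high deductible, risky → low deductible:
  Under separation the insurer infers type exactly: high deductible → safe (pays 109), low deductible → risky (pays 55).
  Safe: high deductible gives 109 − 19 = 90; low deductible gives 55 − 0 = 55. No deviation. ✓
  Risky: low deductible gives 55 − 0 = 55; high deductible gives 109 − 75 = 34. No deviation. ✓
Both hold — the safe type sends high deductible.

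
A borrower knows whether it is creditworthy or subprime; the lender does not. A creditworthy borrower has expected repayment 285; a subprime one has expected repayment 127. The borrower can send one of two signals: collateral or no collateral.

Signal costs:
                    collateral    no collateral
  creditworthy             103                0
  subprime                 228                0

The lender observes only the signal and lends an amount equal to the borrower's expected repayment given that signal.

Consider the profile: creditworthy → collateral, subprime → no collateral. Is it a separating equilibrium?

Under separation the lender infers type exactly: collateral → creditworthy (pays 285), no collateral → subprime (pays 127).
Creditworthy: collateral gives 285 − 103 = 182; no collateral gives 127 − 0 = 127. No deviation. ✓
Subprime: no collateral gives 127 − 0 = 127; collateral gives 285 − 228 = 57. No deviation. ✓
Neither type gains from mimicking the other.

Yes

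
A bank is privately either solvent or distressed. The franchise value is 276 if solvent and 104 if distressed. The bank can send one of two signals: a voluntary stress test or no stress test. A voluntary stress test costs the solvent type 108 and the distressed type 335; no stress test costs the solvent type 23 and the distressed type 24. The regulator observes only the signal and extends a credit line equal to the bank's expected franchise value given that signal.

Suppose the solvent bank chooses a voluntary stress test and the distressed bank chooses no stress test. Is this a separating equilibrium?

If types separate, stress test earns payment 276 and no stress test earns 104.
Solvent: stress test gives 276 − 108 = 168; no stress test gives 104 − 23 = 81. No deviation. ✓
Distressed: no stress test gives 104 − 24 = 80; stress test gives 276 − 335 = -59. No deviation. ✓
Both incentive constraints hold.

Yes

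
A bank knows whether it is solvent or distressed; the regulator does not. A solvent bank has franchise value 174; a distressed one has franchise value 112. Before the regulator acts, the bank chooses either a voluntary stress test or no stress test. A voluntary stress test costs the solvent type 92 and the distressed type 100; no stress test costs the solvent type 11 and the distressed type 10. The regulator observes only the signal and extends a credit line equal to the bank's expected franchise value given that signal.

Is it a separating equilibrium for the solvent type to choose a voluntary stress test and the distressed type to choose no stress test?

Under separation the regulator infers type exactly: stress test → solvent (pays 174), no stress test → distressed (pays 112).
Solvent: stress test gives 174 − 92 = 82; no stress test gives 112 − 11 = 101. Would deviate. ✗
Distressed: no stress test gives 112 − 10 = 102; stress test gives 174 − 100 = 74. No deviation. ✓

No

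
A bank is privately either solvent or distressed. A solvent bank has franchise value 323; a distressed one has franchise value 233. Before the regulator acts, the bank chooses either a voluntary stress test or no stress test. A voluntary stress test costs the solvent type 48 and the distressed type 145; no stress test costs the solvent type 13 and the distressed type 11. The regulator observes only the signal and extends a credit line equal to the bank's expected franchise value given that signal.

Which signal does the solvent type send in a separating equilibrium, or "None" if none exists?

Try solvent → stress test, distressed → no stress test:
  If types separate, stress test earns payment 323 and no stress test earns 233.
  Solvent: stress test gives 323 − 48 = 275; no stress test gives 233 − 13 = 220. No deviation. ✓
  Distressed: no stress test gives 233 − 11 = 222; stress test gives 323 − 145 = 178. No deviation. ✓
Both hold — the solvent type sends stress test.

stress test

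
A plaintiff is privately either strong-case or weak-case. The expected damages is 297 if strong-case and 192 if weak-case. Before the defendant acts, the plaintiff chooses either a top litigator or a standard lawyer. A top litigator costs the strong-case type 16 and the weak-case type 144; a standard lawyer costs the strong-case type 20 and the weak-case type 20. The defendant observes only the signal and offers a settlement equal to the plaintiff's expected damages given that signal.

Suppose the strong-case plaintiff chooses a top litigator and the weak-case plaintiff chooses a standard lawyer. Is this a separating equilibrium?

Yes

If types separate, top litigator earns payment 297 and standard lawyer earns 192.
Strong-case: top litigator gives 297 − 16 = 281; standard lawyer gives 192 − 20 = 172. No deviation. ✓
Weak-case: standard lawyer gives 192 − 20 = 172; top litigator gives 297 − 144 = 153. No deviation. ✓
Both incentive constraints hold.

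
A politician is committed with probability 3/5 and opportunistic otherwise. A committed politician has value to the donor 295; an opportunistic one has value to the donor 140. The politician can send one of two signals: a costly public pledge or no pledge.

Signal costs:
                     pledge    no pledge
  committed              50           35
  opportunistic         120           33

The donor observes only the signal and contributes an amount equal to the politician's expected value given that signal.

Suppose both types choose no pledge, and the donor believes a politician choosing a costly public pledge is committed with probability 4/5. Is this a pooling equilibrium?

On the equilibrium path (no pledge) the donor holds the prior 3/5 and pays 3/5·295 + 2/5·140 = 233. Off-path (pledge) belief 4/5 gives 4/5·295 + 1/5·140 = 264.
Committed: no pledge gives 233 − 35 = 198; pledge gives 264 − 50 = 214. Deviates. ✗
Opportunistic: no pledge gives 233 − 33 = 200; pledge gives 264 − 120 = 144. Stays. ✓

No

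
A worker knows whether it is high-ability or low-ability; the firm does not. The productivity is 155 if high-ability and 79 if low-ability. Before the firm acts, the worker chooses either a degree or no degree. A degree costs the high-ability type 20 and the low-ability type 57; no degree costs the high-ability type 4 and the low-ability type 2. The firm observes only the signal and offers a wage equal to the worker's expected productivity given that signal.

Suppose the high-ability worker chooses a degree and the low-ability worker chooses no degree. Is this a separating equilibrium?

If types separate, degree earns payment 155 and no degree earns 79.
High-ability: degree gives 155 − 20 = 135; no degree gives 79 − 4 = 75. No deviation. ✓
Low-ability: no degree gives 79 − 2 = 77; degree gives 155 − 57 = 98. Would deviate. ✗

No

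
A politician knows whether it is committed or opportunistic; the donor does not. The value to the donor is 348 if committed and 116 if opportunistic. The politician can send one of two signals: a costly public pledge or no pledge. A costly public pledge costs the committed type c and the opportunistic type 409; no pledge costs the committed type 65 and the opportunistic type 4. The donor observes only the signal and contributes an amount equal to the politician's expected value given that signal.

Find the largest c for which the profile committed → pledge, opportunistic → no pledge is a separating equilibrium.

Under separation: pledge → committed (pays 348); no pledge → opportunistic (pays 116).
Opportunistic: 116 − 4 = 112 ≥ 348 − 409 = -61. Holds regardless of c. ✓
Committed: 348 − c ≥ 116 − 65, so c ≤ 348 − 51 = 297.

297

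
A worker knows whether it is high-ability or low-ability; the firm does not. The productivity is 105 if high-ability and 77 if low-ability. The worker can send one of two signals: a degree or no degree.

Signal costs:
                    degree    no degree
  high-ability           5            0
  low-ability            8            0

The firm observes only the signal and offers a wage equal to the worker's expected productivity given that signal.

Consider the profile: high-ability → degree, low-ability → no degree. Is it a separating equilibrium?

No

If types separate, degree earns payment 105 and no degree earns 77.
High-ability: degree gives 105 − 5 = 100; no degree gives 77 − 0 = 77. No deviation. ✓
Low-ability: no degree gives 77 − 0 = 77; degree gives 105 − 8 = 97. Would deviate. ✗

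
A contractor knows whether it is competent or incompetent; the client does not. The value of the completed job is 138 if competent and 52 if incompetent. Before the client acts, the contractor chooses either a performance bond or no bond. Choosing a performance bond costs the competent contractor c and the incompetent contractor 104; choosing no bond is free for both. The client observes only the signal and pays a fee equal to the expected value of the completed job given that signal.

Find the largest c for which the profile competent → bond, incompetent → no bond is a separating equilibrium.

86

Under separation: bond → competent (pays 138); no bond → incompetent (pays 52).
Incompetent: 52 − 0 = 52 ≥ 138 − 104 = 34. Holds regardless of c. ✓
Competent: 138 − c ≥ 52 − 0, so c ≤ 138 − 52 = 86.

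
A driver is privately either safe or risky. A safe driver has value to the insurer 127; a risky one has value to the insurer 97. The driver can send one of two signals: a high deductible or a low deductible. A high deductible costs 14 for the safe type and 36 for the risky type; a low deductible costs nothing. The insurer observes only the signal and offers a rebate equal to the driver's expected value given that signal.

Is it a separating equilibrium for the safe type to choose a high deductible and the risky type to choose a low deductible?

Yes

If types separate, high deductible earns payment 127 and low deductible earns 97.
Safe: high deductible gives 127 − 14 = 113; low deductible gives 97 − 0 = 97. No deviation. ✓
Risky: low deductible gives 97 − 0 = 97; high deductible gives 127 − 36 = 91. No deviation. ✓
Both incentive constraints hold.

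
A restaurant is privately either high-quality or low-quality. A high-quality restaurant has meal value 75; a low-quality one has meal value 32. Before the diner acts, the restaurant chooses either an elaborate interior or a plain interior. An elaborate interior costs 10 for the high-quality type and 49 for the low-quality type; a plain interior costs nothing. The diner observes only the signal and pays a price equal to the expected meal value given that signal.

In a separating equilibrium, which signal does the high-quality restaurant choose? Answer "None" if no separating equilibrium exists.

elaborate interior

Try high-quality → elaborate interior, low-quality → plain interior:
  If types separate, elaborate interior earns payment 75 and plain interior earns 32.
  High-quality: elaborate interior gives 75 − 10 = 65; plain interior gives 32 − 0 = 32. No deviation. ✓
  Low-quality: plain interior gives 32 − 0 = 32; elaborate interior gives 75 − 49 = 26. No deviation. ✓
Both hold — the high-quality type sends elaborate interior.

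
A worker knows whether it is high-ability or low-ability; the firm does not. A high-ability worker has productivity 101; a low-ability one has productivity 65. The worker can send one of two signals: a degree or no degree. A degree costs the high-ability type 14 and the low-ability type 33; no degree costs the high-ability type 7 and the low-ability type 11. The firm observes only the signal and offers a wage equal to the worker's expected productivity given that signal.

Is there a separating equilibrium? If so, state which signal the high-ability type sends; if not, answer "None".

None

Try high-ability → degree, low-ability → no degree:
  Under separation the firm infers type exactly: degree → high-ability (pays 101), no degree → low-ability (pays 65).
  High-ability: degree gives 101 − 14 = 87; no degree gives 65 − 7 = 58. No deviation. ✓
  Low-ability: no degree gives 65 − 11 = 54; degree gives 101 − 33 = 68. Would deviate. ✗
Try high-ability → no degree, low-ability → degree:
  Under separation the firm infers type exactly: no degree → high-ability (pays 101), degree → low-ability (pays 65).
  High-ability: no degree gives 101 − 7 = 94; degree gives 65 − 14 = 51. No deviation. ✓
  Low-ability: degree gives 65 − 33 = 32; no degree gives 101 − 11 = 90. Would deviate. ✗
Neither assignment is incentive-compatible.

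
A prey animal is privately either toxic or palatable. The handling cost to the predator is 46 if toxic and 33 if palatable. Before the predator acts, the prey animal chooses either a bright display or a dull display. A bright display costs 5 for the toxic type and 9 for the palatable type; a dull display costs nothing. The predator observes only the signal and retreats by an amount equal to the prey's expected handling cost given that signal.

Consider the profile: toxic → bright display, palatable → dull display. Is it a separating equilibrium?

No

Under separation the predator infers type exactly: bright display → toxic (pays 46), dull display → palatable (pays 33).
Toxic: bright display gives 46 − 5 = 41; dull display gives 33 − 0 = 33. No deviation. ✓
Palatable: dull display gives 33 − 0 = 33; bright display gives 46 − 9 = 37. Would deviate. ✗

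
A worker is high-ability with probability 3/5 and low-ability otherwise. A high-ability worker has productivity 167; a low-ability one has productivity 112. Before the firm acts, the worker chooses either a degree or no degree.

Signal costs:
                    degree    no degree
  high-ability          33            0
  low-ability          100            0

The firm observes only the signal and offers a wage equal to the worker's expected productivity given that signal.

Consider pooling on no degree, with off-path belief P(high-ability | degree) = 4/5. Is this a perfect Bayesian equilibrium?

Yes

At the pooled signal (no degree) the firm holds the prior 3/5 and pays 3/5·167 + 2/5·112 = 145. Off-path (degree) belief 4/5 gives 4/5·167 + 1/5·112 = 156.
High-ability: no degree gives 145 − 0 = 145; degree gives 156 − 33 = 123. Stays. ✓
Low-ability: no degree gives 145 − 0 = 145; degree gives 156 − 100 = 56. Stays. ✓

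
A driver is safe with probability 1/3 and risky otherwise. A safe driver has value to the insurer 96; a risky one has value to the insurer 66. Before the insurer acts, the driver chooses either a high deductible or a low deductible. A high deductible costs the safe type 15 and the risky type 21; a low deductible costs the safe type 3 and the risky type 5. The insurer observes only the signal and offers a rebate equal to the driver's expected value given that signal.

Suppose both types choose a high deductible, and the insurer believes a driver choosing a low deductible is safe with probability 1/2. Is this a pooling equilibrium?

No

On the equilibrium path (high deductible) the insurer holds the prior 1/3 and pays 1/3·96 + 2/3·66 = 76. Off-path (low deductible) belief 1/2 gives 1/2·96 + 1/2·66 = 81.
Safe: high deductible gives 76 − 15 = 61; low deductible gives 81 − 3 = 78. Deviates. ✗
Risky: high deductible gives 76 − 21 = 55; low deductible gives 81 − 5 = 76. Deviates. ✗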